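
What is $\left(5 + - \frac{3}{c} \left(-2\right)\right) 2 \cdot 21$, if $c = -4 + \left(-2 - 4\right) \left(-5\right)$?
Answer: $\frac{2856}{13} \approx 219.69$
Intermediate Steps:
$c = 26$ ($c = -4 - -30 = -4 + 30 = 26$)
$\left(5 + - \frac{3}{c} \left(-2\right)\right) 2 \cdot 21 = \left(5 + - \frac{3}{26} \left(-2\right)\right) 2 \cdot 21 = \left(5 + \left(-3\right) \frac{1}{26} \left(-2\right)\right) 2 \cdot 21 = \left(5 - - \frac{3}{13}\right) 2 \cdot 21 = \left(5 + \frac{3}{13}\right) 2 \cdot 21 = \frac{68}{13} \cdot 2 \cdot 21 = \frac{136}{13} \cdot 21 = \frac{2856}{13}$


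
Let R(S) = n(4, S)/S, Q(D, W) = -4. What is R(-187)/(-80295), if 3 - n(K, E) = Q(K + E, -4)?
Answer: 7/15015165 ≈ 4.6620e-7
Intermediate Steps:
n(K, E) = 7 (n(K, E) = 3 - 1*(-4) = 3 + 4 = 7)
R(S) = 7/S
R(-187)/(-80295) = (7/(-187))/(-80295) = (7*(-1/187))*(-1/80295) = -7/187*(-1/80295) = 7/15015165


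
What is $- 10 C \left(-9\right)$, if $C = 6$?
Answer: $540$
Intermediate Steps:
$- 10 C \left(-9\right) = \left(-10\right) 6 \left(-9\right) = \left(-60\right) \left(-9\right) = 540$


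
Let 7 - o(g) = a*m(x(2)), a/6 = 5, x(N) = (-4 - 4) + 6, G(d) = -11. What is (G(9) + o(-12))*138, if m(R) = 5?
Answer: -21252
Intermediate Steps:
x(N) = -2 (x(N) = -8 + 6 = -2)
a = 30 (a = 6*5 = 30)
o(g) = -143 (o(g) = 7 - 30*5 = 7 - 1*150 = 7 - 150 = -143)
(G(9) + o(-12))*138 = (-11 - 143)*138 = -154*138 = -21252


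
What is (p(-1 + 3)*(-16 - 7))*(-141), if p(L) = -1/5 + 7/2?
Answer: 107019/10 ≈ 10702.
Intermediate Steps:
p(L) = 33/10 (p(L) = -1*⅕ + 7*(½) = -⅕ + 7/2 = 33/10)
(p(-1 + 3)*(-16 - 7))*(-141) = (33*(-16 - 7)/10)*(-141) = ((33/10)*(-23))*(-141) = -759/10*(-141) = 107019/10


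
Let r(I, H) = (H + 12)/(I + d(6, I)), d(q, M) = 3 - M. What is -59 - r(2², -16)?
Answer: -173/3 ≈ -57.667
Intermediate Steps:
r(I, H) = 4 + H/3 (r(I, H) = (H + 12)/(I + (3 - I)) = (12 + H)/3 = (12 + H)*(⅓) = 4 + H/3)
-59 - r(2², -16) = -59 - (4 + (⅓)*(-16)) = -59 - (4 - 16/3) = -59 - 1*(-4/3) = -59 + 4/3 = -173/3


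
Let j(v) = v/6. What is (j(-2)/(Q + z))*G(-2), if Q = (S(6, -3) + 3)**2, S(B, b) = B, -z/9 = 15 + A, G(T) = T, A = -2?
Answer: -1/54 ≈ -0.018519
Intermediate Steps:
j(v) = v/6 (j(v) = v*(1/6) = v/6)
z = -117 (z = -9*(15 - 2) = -9*13 = -117)
Q = 81 (Q = (6 + 3)**2 = 9**2 = 81)
(j(-2)/(Q + z))*G(-2) = (((1/6)*(-2))/(81 - 117))*(-2) = -1/3/(-36)*(-2) = -1/3*(-1/36)*(-2) = (1/108)*(-2) = -1/54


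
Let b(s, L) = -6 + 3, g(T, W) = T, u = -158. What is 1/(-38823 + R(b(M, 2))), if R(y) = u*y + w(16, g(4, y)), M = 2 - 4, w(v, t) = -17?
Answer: -1/38366 ≈ -2.6065e-5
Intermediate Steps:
M = -2
b(s, L) = -3
R(y) = -17 - 158*y (R(y) = -158*y - 17 = -17 - 158*y)
1/(-38823 + R(b(M, 2))) = 1/(-38823 + (-17 - 158*(-3))) = 1/(-38823 + (-17 + 474)) = 1/(-38823 + 457) = 1/(-38366) = -1/38366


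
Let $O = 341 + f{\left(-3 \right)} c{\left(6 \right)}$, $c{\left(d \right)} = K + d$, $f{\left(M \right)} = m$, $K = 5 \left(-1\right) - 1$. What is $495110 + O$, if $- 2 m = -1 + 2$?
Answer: $495451$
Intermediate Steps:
$K = -6$ ($K = -5 - 1 = -6$)
$m = - \frac{1}{2}$ ($m = - \frac{-1 + 2}{2} = \left(- \frac{1}{2}\right) 1 = - \frac{1}{2} \approx -0.5$)
$f{\left(M \right)} = - \frac{1}{2}$
$c{\left(d \right)} = -6 + d$
$O = 341$ ($O = 341 - \frac{-6 + 6}{2} = 341 - 0 = 341 + 0 = 341$)
$495110 + O = 495110 + 341 = 495451$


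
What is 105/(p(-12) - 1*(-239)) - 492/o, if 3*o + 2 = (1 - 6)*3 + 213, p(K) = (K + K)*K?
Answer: -189318/25823 ≈ -7.3314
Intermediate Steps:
p(K) = 2*K² (p(K) = (2*K)*K = 2*K²)
o = 196/3 (o = -⅔ + ((1 - 6)*3 + 213)/3 = -⅔ + (-5*3 + 213)/3 = -⅔ + (-15 + 213)/3 = -⅔ + (⅓)*198 = -⅔ + 66 = 196/3 ≈ 65.333)
105/(p(-12) - 1*(-239)) - 492/o = 105/(2*(-12)² - 1*(-239)) - 492/196/3 = 105/(2*144 + 239) - 492*3/196 = 105/(288 + 239) - 369/49 = 105/527 - 369/49 = -189318/25823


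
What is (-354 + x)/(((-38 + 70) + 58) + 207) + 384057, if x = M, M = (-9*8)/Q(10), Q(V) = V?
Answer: 190107613/495 ≈ 3.8406e+5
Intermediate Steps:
M = -36/5 (M = -9*8/10 = -72*⅒ = -36/5 ≈ -7.2000)
x = -36/5 ≈ -7.2000
(-354 + x)/(((-38 + 70) + 58) + 207) + 384057 = (-354 - 36/5)/(((-38 + 70) + 58) + 207) + 384057 = -1806/(5*((32 + 58) + 207)) + 384057 = -1806/(5*(90 + 207)) + 384057 = -1806/5/297 + 384057 = -1806/5*1/297 + 384057 = -602/495 + 384057 = 190107613/495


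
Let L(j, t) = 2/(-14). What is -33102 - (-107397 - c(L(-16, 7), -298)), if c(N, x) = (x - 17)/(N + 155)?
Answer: 80533575/1084 ≈ 74293.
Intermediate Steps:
L(j, t) = -1/7 (L(j, t) = 2*(-1/14) = -1/7)
c(N, x) = (-17 + x)/(155 + N)
-33102 - (-107397 - c(L(-16, 7), -298)) = -33102 - (-107397 - (-17 - 298)/(155 - 1/7)) = -33102 - (-107397 - (-315)/1084/7) = -33102 - (-107397 - 7*(-315)/1084) = -33102 - (-107397 - 1*(-2205/1084)) = -33102 - (-107397 + 2205/1084) = -33102 - 1*(-116416143/1084) = -33102 + 116416143/1084 = 80533575/1084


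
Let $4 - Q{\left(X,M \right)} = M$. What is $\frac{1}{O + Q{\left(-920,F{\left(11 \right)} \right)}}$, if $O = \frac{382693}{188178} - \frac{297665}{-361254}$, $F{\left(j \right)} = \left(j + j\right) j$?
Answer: $- \frac{5665004601}{1332082479922} \approx -0.0042527$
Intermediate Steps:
$F{\left(j \right)} = 2 j^{2}$ ($F{\left(j \right)} = 2 j j = 2 j^{2}$)
$Q{\left(X,M \right)} = 4 - M$
$O = \frac{16188615116}{5665004601}$ ($O = 382693 \cdot \frac{1}{188178} - - \frac{297665}{361254} = \frac{382693}{188178} + \frac{297665}{361254} = \frac{16188615116}{5665004601} \approx 2.8577$)
$\frac{1}{O + Q{\left(-920,F{\left(11 \right)} \right)}} = \frac{1}{\frac{16188615116}{5665004601} + \left(4 - 2 \cdot 11^{2}\right)} = \frac{1}{\frac{16188615116}{5665004601} + \left(4 - 2 \cdot 121\right)} = \frac{1}{\frac{16188615116}{5665004601} + \left(4 - 242\right)} = \frac{1}{\frac{16188615116}{5665004601} - 238} = \frac{1}{- \frac{1332082479922}{5665004601}} = - \frac{5665004601}{1332082479922}$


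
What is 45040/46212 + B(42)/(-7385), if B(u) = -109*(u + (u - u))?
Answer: 19434962/12188415 ≈ 1.5945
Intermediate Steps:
B(u) = -109*u (B(u) = -109*(u + 0) = -109*u)
45040/46212 + B(42)/(-7385) = 45040/46212 - 109*42/(-7385) = 45040*(1/46212) - 4578*(-1/7385) = 11260/11553 + 654/1055 = 19434962/12188415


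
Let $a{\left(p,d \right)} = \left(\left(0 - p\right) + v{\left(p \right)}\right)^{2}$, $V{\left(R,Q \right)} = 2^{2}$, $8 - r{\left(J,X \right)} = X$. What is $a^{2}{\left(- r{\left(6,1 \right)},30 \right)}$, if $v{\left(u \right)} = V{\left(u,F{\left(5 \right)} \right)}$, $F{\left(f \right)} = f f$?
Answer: $14641$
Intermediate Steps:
$F{\left(f \right)} = f^{2}$
$r{\left(J,X \right)} = 8 - X$
$V{\left(R,Q \right)} = 4$
$v{\left(u \right)} = 4$
$a{\left(p,d \right)} = \left(4 - p\right)^{2}$ ($a{\left(p,d \right)} = \left(\left(0 - p\right) + 4\right)^{2} = \left(- p + 4\right)^{2} = \left(4 - p\right)^{2}$)
$a^{2}{\left(- r{\left(6,1 \right)},30 \right)} = \left(\left(-4 - \left(8 - 1\right)\right)^{2}\right)^{2} = \left(\left(-4 - 7\right)^{2}\right)^{2} = \left(\left(-11\right)^{2}\right)^{2} = 121^{2} = 14641$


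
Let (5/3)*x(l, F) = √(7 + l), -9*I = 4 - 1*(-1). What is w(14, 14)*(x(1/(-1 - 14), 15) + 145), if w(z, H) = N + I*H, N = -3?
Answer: -14065/9 - 194*√390/225 ≈ -1579.8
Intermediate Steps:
I = -5/9 (I = -(4 - 1*(-1))/9 = -(4 + 1)/9 = -⅑*5 = -5/9 ≈ -0.55556)
w(z, H) = -3 - 5*H/9
x(l, F) = 3*√(7 + l)/5
w(14, 14)*(x(1/(-1 - 14), 15) + 145) = (-3 - 5/9*14)*(3*√(7 + 1/(-1 - 14))/5 + 145) = (-3 - 70/9)*(3*√(7 + 1/(-15))/5 + 145) = -97*(3*√(7 - 1/15)/5 + 145)/9 = -97*(3*√(104/15)/5 + 145)/9 = -97*(3*(2*√390/15)/5 + 145)/9 = -97*(2*√390/25 + 145)/9 = -97*(145 + 2*√390/25)/9 = -14065/9 - 194*√390/225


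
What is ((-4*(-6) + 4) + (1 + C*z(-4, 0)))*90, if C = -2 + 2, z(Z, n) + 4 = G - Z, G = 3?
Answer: 2610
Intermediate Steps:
z(Z, n) = -1 - Z (z(Z, n) = -4 + (3 - Z) = -1 - Z)
C = 0
((-4*(-6) + 4) + (1 + C*z(-4, 0)))*90 = ((-4*(-6) + 4) + (1 + 0*(-1 - 1*(-4))))*90 = ((24 + 4) + (1 + 0*(-1 + 4)))*90 = (28 + (1 + 0*3))*90 = (28 + (1 + 0))*90 = (28 + 1)*90 = 29*90 = 2610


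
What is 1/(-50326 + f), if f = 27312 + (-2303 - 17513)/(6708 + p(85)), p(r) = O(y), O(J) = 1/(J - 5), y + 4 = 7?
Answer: -13415/308772442 ≈ -4.3446e-5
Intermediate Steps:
y = 3 (y = -4 + 7 = 3)
O(J) = 1/(-5 + J)
p(r) = -½ (p(r) = 1/(-5 + 3) = 1/(-2) = -½)
f = 366350848/13415 (f = 27312 + (-2303 - 17513)/(6708 - ½) = 27312 - 19816/13415/2 = 27312 - 19816*2/13415 = 27312 - 39632/13415 = 366350848/13415 ≈ 27309.)
1/(-50326 + f) = 1/(-50326 + 366350848/13415) = 1/(-308772442/13415) = -13415/308772442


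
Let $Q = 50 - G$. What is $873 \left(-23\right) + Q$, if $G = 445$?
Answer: $-20474$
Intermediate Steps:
$Q = -395$ ($Q = 50 - 445 = -395$)
$873 \left(-23\right) + Q = 873 \left(-23\right) - 395 = -20079 - 395 = -20474$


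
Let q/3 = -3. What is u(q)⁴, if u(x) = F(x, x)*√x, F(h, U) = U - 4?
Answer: 2313441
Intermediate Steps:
q = -9 (q = 3*(-3) = -9)
F(h, U) = -4 + U
u(x) = √x*(-4 + x) (u(x) = (-4 + x)*√x = √x*(-4 + x))
u(q)⁴ = (√(-9)*(-4 - 9))⁴ = ((3*I)*(-13))⁴ = (-39*I)⁴ = 2313441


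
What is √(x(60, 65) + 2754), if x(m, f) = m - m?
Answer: 9*√34 ≈ 52.479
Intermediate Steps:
x(m, f) = 0
√(x(60, 65) + 2754) = √(0 + 2754) = √2754 = 9*√34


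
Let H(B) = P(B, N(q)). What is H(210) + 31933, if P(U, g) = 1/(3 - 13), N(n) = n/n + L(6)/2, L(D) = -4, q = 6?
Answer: 319329/10 ≈ 31933.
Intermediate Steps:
N(n) = -1 (N(n) = n/n - 4/2 = 1 - 4*1/2 = 1 - 2 = -1)
P(U, g) = -1/10 (P(U, g) = 1/(-10) = -1/10)
H(B) = -1/10
H(210) + 31933 = -1/10 + 31933 = 319329/10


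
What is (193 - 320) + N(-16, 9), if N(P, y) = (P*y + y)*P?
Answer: 2033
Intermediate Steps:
N(P, y) = P*(y + P*y) (N(P, y) = (y + P*y)*P = P*(y + P*y))
(193 - 320) + N(-16, 9) = (193 - 320) - 16*9*(1 - 16) = -127 - 16*9*(-15) = -127 + 2160 = 2033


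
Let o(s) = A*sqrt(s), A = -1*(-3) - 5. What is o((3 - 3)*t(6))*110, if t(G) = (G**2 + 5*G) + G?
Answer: 0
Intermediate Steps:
t(G) = G**2 + 6*G
A = -2 (A = 3 - 5 = -2)
o(s) = -2*sqrt(s)
o((3 - 3)*t(6))*110 = -2*sqrt(3 - 3)*(sqrt(6)*sqrt(6 + 6))*110 = -2*sqrt(0*(6*12))*110 = -2*sqrt(0*72)*110 = -2*sqrt(0)*110 = -2*0*110 = 0*110 = 0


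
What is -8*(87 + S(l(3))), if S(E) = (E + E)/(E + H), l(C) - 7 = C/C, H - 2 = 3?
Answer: -9176/13 ≈ -705.85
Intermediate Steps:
H = 5 (H = 2 + 3 = 5)
l(C) = 8 (l(C) = 7 + C/C = 7 + 1 = 8)
S(E) = 2*E/(5 + E) (S(E) = (E + E)/(E + 5) = (2*E)/(5 + E) = 2*E/(5 + E))
-8*(87 + S(l(3))) = -8*(87 + 2*8/(5 + 8)) = -8*(87 + 2*8/13) = -8*(87 + 2*8*(1/13)) = -8*(87 + 16/13) = -8*1147/13 = -9176/13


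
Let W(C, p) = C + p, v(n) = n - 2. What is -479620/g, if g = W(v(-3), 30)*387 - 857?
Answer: -239810/4409 ≈ -54.391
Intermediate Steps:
v(n) = -2 + n
g = 8818 (g = ((-2 - 3) + 30)*387 - 857 = (-5 + 30)*387 - 857 = 25*387 - 857 = 9675 - 857 = 8818)
-479620/g = -479620/8818 = -479620*1/8818 = -239810/4409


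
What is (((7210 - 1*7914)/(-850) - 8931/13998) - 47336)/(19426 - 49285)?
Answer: 93869277593/59211889950 ≈ 1.5853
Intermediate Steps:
(((7210 - 1*7914)/(-850) - 8931/13998) - 47336)/(19426 - 49285) = (((7210 - 7914)*(-1/850) - 8931*1/13998) - 47336)/(-29859) = ((-704*(-1/850) - 2977/4666) - 47336)*(-1/29859) = ((352/425 - 2977/4666) - 47336)*(-1/29859) = (377207/1983050 - 47336)*(-1/29859) = -93869277593/1983050*(-1/29859) = 93869277593/59211889950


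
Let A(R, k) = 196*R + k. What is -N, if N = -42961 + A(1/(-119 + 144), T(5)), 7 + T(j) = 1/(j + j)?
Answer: 2148003/50 ≈ 42960.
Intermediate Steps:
T(j) = -7 + 1/(2*j) (T(j) = -7 + 1/(j + j) = -7 + 1/(2*j))
A(R, k) = k + 196*R
N = -2148003/50 (N = -42961 + ((-7 + (1/2)/5) + 196/(-119 + 144)) = -42961 + ((-7 + (1/2)*(1/5)) + 196/25) = -42961 + ((-7 + 1/10) + 196*(1/25)) = -42961 + (-69/10 + 196/25) = -42961 + 47/50 = -2148003/50 ≈ -42960.)
-N = -1*(-2148003/50) = 2148003/50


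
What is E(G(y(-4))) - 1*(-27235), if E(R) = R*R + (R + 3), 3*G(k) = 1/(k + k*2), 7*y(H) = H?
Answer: 35300245/1296 ≈ 27238.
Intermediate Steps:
y(H) = H/7
G(k) = 1/(9*k) (G(k) = 1/(3*(k + k*2)) = 1/(3*(k + 2*k)) = 1/(3*((3*k))) = (1/(3*k))/3 = 1/(9*k))
E(R) = 3 + R + R**2 (E(R) = R**2 + (3 + R) = 3 + R + R**2)
E(G(y(-4))) - 1*(-27235) = (3 + 1/(9*(((1/7)*(-4)))) + (1/(9*(((1/7)*(-4)))))**2) - 1*(-27235) = (3 + 1/(9*(-4/7)) + (1/(9*(-4/7)))**2) + 27235 = (3 + (1/9)*(-7/4) + ((1/9)*(-7/4))**2) + 27235 = (3 - 7/36 + (-7/36)**2) + 27235 = (3 - 7/36 + 49/1296) + 27235 = 3685/1296 + 27235 = 35300245/1296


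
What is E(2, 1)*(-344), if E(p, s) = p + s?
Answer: -1032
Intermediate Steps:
E(2, 1)*(-344) = (2 + 1)*(-344) = 3*(-344) = -1032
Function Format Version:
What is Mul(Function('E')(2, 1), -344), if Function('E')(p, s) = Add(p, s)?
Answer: -1032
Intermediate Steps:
Mul(Function('E')(2, 1), -344) = Mul(Add(2, 1), -344) = Mul(3, -344) = -1032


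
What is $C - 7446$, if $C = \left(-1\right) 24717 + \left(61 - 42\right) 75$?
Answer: $-30738$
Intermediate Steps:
$C = -23292$ ($C = -24717 + 19 \cdot 75 = -24717 + 1425 = -23292$)
$C - 7446 = -23292 - 7446 = -30738$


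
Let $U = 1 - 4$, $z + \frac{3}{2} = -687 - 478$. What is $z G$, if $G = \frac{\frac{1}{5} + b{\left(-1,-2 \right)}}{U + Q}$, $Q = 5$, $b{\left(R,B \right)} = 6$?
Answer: $- \frac{72323}{20} \approx -3616.1$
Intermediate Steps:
$z = - \frac{2333}{2}$ ($z = - \frac{3}{2} - 1165 = - \frac{2333}{2} \approx -1166.5$)
$U = -3$
$G = \frac{31}{10}$ ($G = \frac{\frac{1}{5} + 6}{-3 + 5} = \frac{\frac{1}{5} + 6}{2} = \frac{31}{5} \cdot \frac{1}{2} = \frac{31}{10} \approx 3.1$)
$z G = \left(- \frac{2333}{2}\right) \frac{31}{10} = - \frac{72323}{20}$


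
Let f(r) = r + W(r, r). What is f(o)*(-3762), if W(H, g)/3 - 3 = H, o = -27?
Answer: 372438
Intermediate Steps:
W(H, g) = 9 + 3*H
f(r) = 9 + 4*r (f(r) = r + (9 + 3*r) = 9 + 4*r)
f(o)*(-3762) = (9 + 4*(-27))*(-3762) = (9 - 108)*(-3762) = -99*(-3762) = 372438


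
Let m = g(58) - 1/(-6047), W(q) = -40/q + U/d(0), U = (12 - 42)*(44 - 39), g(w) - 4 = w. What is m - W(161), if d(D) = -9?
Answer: 133131235/2920701 ≈ 45.582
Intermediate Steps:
g(w) = 4 + w
U = -150 (U = -30*5 = -150)
W(q) = 50/3 - 40/q (W(q) = -40/q - 150/(-9) = -40/q - 150*(-⅑) = -40/q + 50/3 = 50/3 - 40/q)
m = 374915/6047 (m = (4 + 58) - 1/(-6047) = 62 - 1*(-1/6047) = 62 + 1/6047 = 374915/6047 ≈ 62.000)
m - W(161) = 374915/6047 - (50/3 - 40/161) = 374915/6047 - 1*7930/483 = 374915/6047 - 7930/483 = 133131235/2920701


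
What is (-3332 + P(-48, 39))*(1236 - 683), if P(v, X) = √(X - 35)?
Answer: -1841490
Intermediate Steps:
P(v, X) = √(-35 + X)
(-3332 + P(-48, 39))*(1236 - 683) = (-3332 + √(-35 + 39))*(1236 - 683) = (-3332 + √4)*553 = (-3332 + 2)*553 = -3330*553 = -1841490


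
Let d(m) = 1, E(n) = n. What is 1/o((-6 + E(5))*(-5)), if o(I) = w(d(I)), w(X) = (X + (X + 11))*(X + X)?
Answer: 1/26 ≈ 0.038462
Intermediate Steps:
w(X) = 2*X*(11 + 2*X) (w(X) = (X + (11 + X))*(2*X) = (11 + 2*X)*(2*X) = 2*X*(11 + 2*X))
o(I) = 26 (o(I) = 2*1*(11 + 2*1) = 2*1*(11 + 2) = 2*1*13 = 26)
1/o((-6 + E(5))*(-5)) = 1/26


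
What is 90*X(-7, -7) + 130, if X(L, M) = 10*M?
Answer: -6170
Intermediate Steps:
90*X(-7, -7) + 130 = 90*(10*(-7)) + 130 = 90*(-70) + 130 = -6300 + 130 = -6170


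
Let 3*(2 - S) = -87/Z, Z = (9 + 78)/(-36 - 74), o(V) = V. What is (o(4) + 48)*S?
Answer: -5408/3 ≈ -1802.7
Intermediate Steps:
Z = -87/110 (Z = 87/(-110) = 87*(-1/110) = -87/110 ≈ -0.79091)
S = -104/3 (S = 2 - (-29)/(-87/110) = 2 - (-29)*(-110)/87 = 2 - 1/3*110 = 2 - 110/3 = -104/3 ≈ -34.667)
(o(4) + 48)*S = (4 + 48)*(-104/3) = 52*(-104/3) = -5408/3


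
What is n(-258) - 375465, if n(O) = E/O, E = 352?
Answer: -48435161/129 ≈ -3.7547e+5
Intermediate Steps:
n(O) = 352/O
n(-258) - 375465 = 352/(-258) - 375465 = 352*(-1/258) - 375465 = -176/129 - 375465 = -48435161/129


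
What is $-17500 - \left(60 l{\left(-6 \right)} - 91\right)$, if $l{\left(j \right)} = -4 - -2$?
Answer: $-17289$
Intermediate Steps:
$l{\left(j \right)} = -2$ ($l{\left(j \right)} = -4 + 2 = -2$)
$-17500 - \left(60 l{\left(-6 \right)} - 91\right) = -17500 - \left(60 \left(-2\right) - 91\right) = -17500 - \left(-120 - 91\right) = -17500 - -211 = -17500 + 211 = -17289$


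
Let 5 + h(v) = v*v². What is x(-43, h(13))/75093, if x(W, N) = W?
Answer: -43/75093 ≈ -0.00057262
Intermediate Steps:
h(v) = -5 + v³ (h(v) = -5 + v*v² = -5 + v³)
x(-43, h(13))/75093 = -43/75093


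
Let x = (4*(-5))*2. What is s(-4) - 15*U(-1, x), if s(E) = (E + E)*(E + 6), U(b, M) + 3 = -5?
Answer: 104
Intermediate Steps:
x = -40 (x = -20*2 = -40)
U(b, M) = -8 (U(b, M) = -3 - 5 = -8)
s(E) = 2*E*(6 + E) (s(E) = (2*E)*(6 + E) = 2*E*(6 + E))
s(-4) - 15*U(-1, x) = 2*(-4)*(6 - 4) - 15*(-8) = 2*(-4)*2 + 120 = -16 + 120 = 104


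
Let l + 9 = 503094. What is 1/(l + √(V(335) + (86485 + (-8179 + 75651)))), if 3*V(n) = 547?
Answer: 137205/69025735387 - √1387254/759283089257 ≈ 1.9862e-6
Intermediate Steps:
V(n) = 547/3 (V(n) = (⅓)*547 = 547/3)
l = 503085 (l = -9 + 503094 = 503085)
1/(l + √(V(335) + (86485 + (-8179 + 75651)))) = 1/(503085 + √(547/3 + (86485 + (-8179 + 75651)))) = 1/(503085 + √(547/3 + (86485 + 67472))) = 1/(503085 + √(547/3 + 153957)) = 1/(503085 + √(462418/3)) = 1/(503085 + √1387254/3)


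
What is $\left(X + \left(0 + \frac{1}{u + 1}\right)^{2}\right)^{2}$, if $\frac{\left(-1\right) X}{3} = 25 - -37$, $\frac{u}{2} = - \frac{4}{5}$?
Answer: $\frac{2719201}{81} \approx 33570.0$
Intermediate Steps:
$u = - \frac{8}{5}$ ($u = 2 \left(- \frac{4}{5}\right) = - \frac{8}{5} \approx -1.6$)
$X = -186$ ($X = - 3 \left(25 - -37\right) = - 3 \left(25 + 37\right) = \left(-3\right) 62 = -186$)
$\left(X + \left(0 + \frac{1}{u + 1}\right)^{2}\right)^{2} = \left(-186 + \left(0 + \frac{1}{- \frac{8}{5} + 1}\right)^{2}\right)^{2} = \left(-186 + \left(0 + \frac{1}{- \frac{3}{5}}\right)^{2}\right)^{2} = \left(-186 + \left(0 - \frac{5}{3}\right)^{2}\right)^{2} = \left(-186 + \left(- \frac{5}{3}\right)^{2}\right)^{2} = \left(-186 + \frac{25}{9}\right)^{2} = \left(- \frac{1649}{9}\right)^{2} = \frac{2719201}{81}$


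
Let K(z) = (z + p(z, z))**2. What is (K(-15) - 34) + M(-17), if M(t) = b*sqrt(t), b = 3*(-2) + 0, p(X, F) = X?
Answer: 866 - 6*I*sqrt(17) ≈ 866.0 - 24.739*I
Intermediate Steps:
b = -6 (b = -6 + 0 = -6)
M(t) = -6*sqrt(t)
K(z) = 4*z**2 (K(z) = (z + z)**2 = (2*z)**2 = 4*z**2)
(K(-15) - 34) + M(-17) = (4*(-15)**2 - 34) - 6*I*sqrt(17) = (4*225 - 34) - 6*I*sqrt(17) = (900 - 34) - 6*I*sqrt(17) = 866 - 6*I*sqrt(17)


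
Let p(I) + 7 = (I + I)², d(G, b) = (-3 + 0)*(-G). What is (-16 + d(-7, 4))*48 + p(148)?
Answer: 85833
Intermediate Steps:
d(G, b) = 3*G (d(G, b) = -(-3)*G = 3*G)
p(I) = -7 + 4*I² (p(I) = -7 + (I + I)² = -7 + (2*I)² = -7 + 4*I²)
(-16 + d(-7, 4))*48 + p(148) = (-16 + 3*(-7))*48 + (-7 + 4*148²) = (-16 - 21)*48 + (-7 + 4*21904) = -37*48 + (-7 + 87616) = -1776 + 87609 = 85833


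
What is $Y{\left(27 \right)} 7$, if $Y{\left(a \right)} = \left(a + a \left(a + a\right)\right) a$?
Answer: $280665$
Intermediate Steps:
$Y{\left(a \right)} = a \left(a + 2 a^{2}\right)$ ($Y{\left(a \right)} = \left(a + a 2 a\right) a = \left(a + 2 a^{2}\right) a = a \left(a + 2 a^{2}\right)$)
$Y{\left(27 \right)} 7 = 27^{2} \left(1 + 2 \cdot 27\right) 7 = 729 \left(1 + 54\right) 7 = 729 \cdot 55 \cdot 7 = 40095 \cdot 7 = 280665$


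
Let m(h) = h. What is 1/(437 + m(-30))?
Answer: 1/407 ≈ 0.0024570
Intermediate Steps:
1/(437 + m(-30)) = 1/(437 - 30) = 1/407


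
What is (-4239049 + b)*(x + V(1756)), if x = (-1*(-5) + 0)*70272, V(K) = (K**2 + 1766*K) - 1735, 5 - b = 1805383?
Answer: -39495839435739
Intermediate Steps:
b = -1805378 (b = 5 - 1*1805383 = 5 - 1805383 = -1805378)
V(K) = -1735 + K**2 + 1766*K
x = 351360 (x = (5 + 0)*70272 = 5*70272 = 351360)
(-4239049 + b)*(x + V(1756)) = (-4239049 - 1805378)*(351360 + (-1735 + 1756**2 + 1766*1756)) = -6044427*(351360 + (-1735 + 3083536 + 3101096)) = -6044427*(351360 + 6182897) = -6044427*6534257 = -39495839435739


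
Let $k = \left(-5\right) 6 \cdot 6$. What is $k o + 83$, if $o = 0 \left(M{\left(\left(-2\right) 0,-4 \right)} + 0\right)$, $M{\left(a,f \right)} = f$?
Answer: $83$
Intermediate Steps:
$k = -180$ ($k = \left(-30\right) 6 = -180$)
$o = 0$ ($o = 0 \left(-4 + 0\right) = 0 \left(-4\right) = 0$)
$k o + 83 = \left(-180\right) 0 + 83 = 0 + 83 = 83$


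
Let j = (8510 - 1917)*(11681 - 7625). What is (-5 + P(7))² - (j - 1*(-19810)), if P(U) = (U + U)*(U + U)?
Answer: -26724537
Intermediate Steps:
P(U) = 4*U² (P(U) = (2*U)*(2*U) = 4*U²)
j = 26741208 (j = 6593*4056 = 26741208)
(-5 + P(7))² - (j - 1*(-19810)) = (-5 + 4*7²)² - (26741208 - 1*(-19810)) = (-5 + 4*49)² - (26741208 + 19810) = (-5 + 196)² - 1*26761018 = 191² - 26761018 = 36481 - 26761018 = -26724537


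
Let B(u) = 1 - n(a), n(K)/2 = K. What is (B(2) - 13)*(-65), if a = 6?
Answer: 1560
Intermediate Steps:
n(K) = 2*K
B(u) = -11 (B(u) = 1 - 2*6 = 1 - 1*12 = 1 - 12 = -11)
(B(2) - 13)*(-65) = (-11 - 13)*(-65) = -24*(-65) = 1560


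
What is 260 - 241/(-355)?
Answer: 92541/355 ≈ 260.68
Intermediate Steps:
260 - 241/(-355) = 260 - 1/355*(-241) = 260 + 241/355 = 92541/355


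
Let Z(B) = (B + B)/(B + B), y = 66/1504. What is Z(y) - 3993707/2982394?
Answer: -1011313/2982394 ≈ -0.33909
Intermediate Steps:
y = 33/752 (y = 66*(1/1504) = 33/752 ≈ 0.043883)
Z(B) = 1 (Z(B) = (2*B)/((2*B)) = (2*B)*(1/(2*B)) = 1)
Z(y) - 3993707/2982394 = 1 - 3993707/2982394 = -1011313/2982394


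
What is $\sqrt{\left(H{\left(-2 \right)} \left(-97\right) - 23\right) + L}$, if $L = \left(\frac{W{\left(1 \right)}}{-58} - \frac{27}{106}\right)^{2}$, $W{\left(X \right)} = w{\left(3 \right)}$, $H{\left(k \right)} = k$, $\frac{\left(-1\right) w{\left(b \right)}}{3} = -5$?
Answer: $\frac{6 \sqrt{11238545}}{1537} \approx 13.087$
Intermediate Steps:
$w{\left(b \right)} = 15$ ($w{\left(b \right)} = \left(-3\right) \left(-5\right) = 15$)
$W{\left(X \right)} = 15$
$L = \frac{622521}{2362369}$ ($L = \left(\frac{15}{-58} - \frac{27}{106}\right)^{2} = \left(15 \left(- \frac{1}{58}\right) - \frac{27}{106}\right)^{2} = \left(- \frac{15}{58} - \frac{27}{106}\right)^{2} = \left(- \frac{789}{1537}\right)^{2} = \frac{622521}{2362369} \approx 0.26352$)
$\sqrt{\left(H{\left(-2 \right)} \left(-97\right) - 23\right) + L} = \sqrt{\left(\left(-2\right) \left(-97\right) - 23\right) + \frac{622521}{2362369}} = \sqrt{\left(194 - 23\right) + \frac{622521}{2362369}} = \sqrt{171 + \frac{622521}{2362369}} = \sqrt{\frac{404587620}{2362369}} = \frac{6 \sqrt{11238545}}{1537}$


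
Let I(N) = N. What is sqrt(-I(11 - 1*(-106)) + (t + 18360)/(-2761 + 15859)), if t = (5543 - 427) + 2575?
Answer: I*sqrt(19731023670)/13098 ≈ 10.724*I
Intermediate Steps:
t = 7691 (t = 5116 + 2575 = 7691)
sqrt(-I(11 - 1*(-106)) + (t + 18360)/(-2761 + 15859)) = sqrt(-(11 - 1*(-106)) + (7691 + 18360)/(-2761 + 15859)) = sqrt(-(11 + 106) + 26051/13098) = sqrt(-1*117 + 26051*(1/13098)) = sqrt(-117 + 26051/13098) = sqrt(-1506415/13098) = I*sqrt(19731023670)/13098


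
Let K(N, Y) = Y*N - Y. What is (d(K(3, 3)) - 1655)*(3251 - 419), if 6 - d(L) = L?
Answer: -4686960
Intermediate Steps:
K(N, Y) = -Y + N*Y (K(N, Y) = N*Y - Y = -Y + N*Y)
d(L) = 6 - L
(d(K(3, 3)) - 1655)*(3251 - 419) = ((6 - 3*(-1 + 3)) - 1655)*(3251 - 419) = ((6 - 3*2) - 1655)*2832 = ((6 - 1*6) - 1655)*2832 = ((6 - 6) - 1655)*2832 = (0 - 1655)*2832 = -1655*2832 = -4686960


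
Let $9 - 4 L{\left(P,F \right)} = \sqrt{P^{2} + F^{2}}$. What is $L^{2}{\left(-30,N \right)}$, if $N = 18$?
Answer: $\frac{1305}{16} - \frac{27 \sqrt{34}}{4} \approx 42.204$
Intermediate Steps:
$L{\left(P,F \right)} = \frac{9}{4} - \frac{\sqrt{F^{2} + P^{2}}}{4}$ ($L{\left(P,F \right)} = \frac{9}{4} - \frac{\sqrt{P^{2} + F^{2}}}{4} = \frac{9}{4} - \frac{\sqrt{F^{2} + P^{2}}}{4}$)
$L^{2}{\left(-30,N \right)} = \left(\frac{9}{4} - \frac{\sqrt{18^{2} + \left(-30\right)^{2}}}{4}\right)^{2} = \left(\frac{9}{4} - \frac{\sqrt{324 + 900}}{4}\right)^{2} = \left(\frac{9}{4} - \frac{\sqrt{1224}}{4}\right)^{2} = \left(\frac{9}{4} - \frac{6 \sqrt{34}}{4}\right)^{2} = \left(\frac{9}{4} - \frac{3 \sqrt{34}}{2}\right)^{2}$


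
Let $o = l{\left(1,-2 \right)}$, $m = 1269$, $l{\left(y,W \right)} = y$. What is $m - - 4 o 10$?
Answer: $1309$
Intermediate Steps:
$o = 1$
$m - - 4 o 10 = 1269 - \left(-4\right) 1 \cdot 10 = 1269 - \left(-4\right) 10 = 1269 - -40 = 1269 + 40 = 1309$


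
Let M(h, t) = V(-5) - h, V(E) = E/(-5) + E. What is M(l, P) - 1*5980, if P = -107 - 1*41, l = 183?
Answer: -6167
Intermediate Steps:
V(E) = 4*E/5 (V(E) = -E/5 + E = 4*E/5)
P = -148 (P = -107 - 41 = -148)
M(h, t) = -4 - h (M(h, t) = (⅘)*(-5) - h = -4 - h)
M(l, P) - 1*5980 = (-4 - 1*183) - 1*5980 = (-4 - 183) - 5980 = -187 - 5980 = -6167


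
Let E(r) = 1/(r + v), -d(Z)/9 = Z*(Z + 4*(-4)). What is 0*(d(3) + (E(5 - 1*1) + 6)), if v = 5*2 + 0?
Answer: 0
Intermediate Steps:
v = 10 (v = 10 + 0 = 10)
d(Z) = -9*Z*(-16 + Z) (d(Z) = -9*Z*(Z + 4*(-4)) = -9*Z*(Z - 16) = -9*Z*(-16 + Z))
E(r) = 1/(10 + r) (E(r) = 1/(r + 10) = 1/(10 + r))
0*(d(3) + (E(5 - 1*1) + 6)) = 0*(9*3*(16 - 1*3) + (1/(10 + (5 - 1*1)) + 6)) = 0*(9*3*(16 - 3) + (1/(10 + (5 - 1)) + 6)) = 0*(9*3*13 + (1/(10 + 4) + 6)) = 0*(351 + (1/14 + 6)) = 0*(351 + 85/14) = 0*(4999/14) = 0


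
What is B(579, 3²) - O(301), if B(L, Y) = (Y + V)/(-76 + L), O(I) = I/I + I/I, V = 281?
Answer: -716/503 ≈ -1.4235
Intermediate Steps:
O(I) = 2 (O(I) = 1 + 1 = 2)
B(L, Y) = (281 + Y)/(-76 + L) (B(L, Y) = (Y + 281)/(-76 + L) = (281 + Y)/(-76 + L))
B(579, 3²) - O(301) = (281 + 3²)/(-76 + 579) - 1*2 = (281 + 9)/503 - 2 = (1/503)*290 - 2 = 290/503 - 2 = -716/503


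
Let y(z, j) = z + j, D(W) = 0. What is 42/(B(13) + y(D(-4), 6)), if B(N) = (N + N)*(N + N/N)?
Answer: 21/185 ≈ 0.11351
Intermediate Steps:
y(z, j) = j + z
B(N) = 2*N*(1 + N) (B(N) = (2*N)*(N + 1) = (2*N)*(1 + N) = 2*N*(1 + N))
42/(B(13) + y(D(-4), 6)) = 42/(2*13*(1 + 13) + (6 + 0)) = 42/(2*13*14 + 6) = 42/(364 + 6) = 42/370 = (1/370)*42 = 21/185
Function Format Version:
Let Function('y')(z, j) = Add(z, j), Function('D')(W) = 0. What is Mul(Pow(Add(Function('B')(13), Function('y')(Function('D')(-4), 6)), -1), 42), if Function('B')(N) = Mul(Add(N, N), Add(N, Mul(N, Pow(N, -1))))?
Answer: Rational(21, 185) ≈ 0.11351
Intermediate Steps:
Function('y')(z, j) = Add(j, z)
Function('B')(N) = Mul(2, N, Add(1, N)) (Function('B')(N) = Mul(Mul(2, N), Add(N, 1)) = Mul(Mul(2, N), Add(1, N)) = Mul(2, N, Add(1, N)))
Mul(Pow(Add(Function('B')(13), Function('y')(Function('D')(-4), 6)), -1), 42) = Mul(Pow(Add(Mul(2, 13, Add(1, 13)), Add(6, 0)), -1), 42) = Mul(Pow(Add(Mul(2, 13, 14), 6), -1), 42) = Mul(Pow(Add(364, 6), -1), 42) = Mul(Pow(370, -1), 42) = Mul(Rational(1, 370), 42) = Rational(21, 185)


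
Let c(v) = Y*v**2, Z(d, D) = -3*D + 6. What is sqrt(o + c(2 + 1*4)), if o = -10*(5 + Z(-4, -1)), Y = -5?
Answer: 8*I*sqrt(5) ≈ 17.889*I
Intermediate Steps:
Z(d, D) = 6 - 3*D
c(v) = -5*v**2
o = -140 (o = -10*(5 + (6 - 3*(-1))) = -10*(5 + (6 + 3)) = -10*(5 + 9) = -10*14 = -140)
sqrt(o + c(2 + 1*4)) = sqrt(-140 - 5*(2 + 1*4)**2) = sqrt(-140 - 5*(2 + 4)**2) = sqrt(-140 - 5*6**2) = sqrt(-140 - 5*36) = sqrt(-140 - 180) = sqrt(-320) = 8*I*sqrt(5)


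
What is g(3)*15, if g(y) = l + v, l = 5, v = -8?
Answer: -45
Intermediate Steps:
g(y) = -3 (g(y) = 5 - 8 = -3)
g(3)*15 = -3*15 = -45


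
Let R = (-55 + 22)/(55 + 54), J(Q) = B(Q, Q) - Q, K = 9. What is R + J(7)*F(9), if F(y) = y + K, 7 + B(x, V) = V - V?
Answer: -27501/109 ≈ -252.30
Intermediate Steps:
B(x, V) = -7 (B(x, V) = -7 + (V - V) = -7 + 0 = -7)
J(Q) = -7 - Q
F(y) = 9 + y (F(y) = y + 9 = 9 + y)
R = -33/109 ≈ -0.30275
R + J(7)*F(9) = -33/109 + (-7 - 1*7)*(9 + 9) = -33/109 + (-7 - 7)*18 = -33/109 - 14*18 = -33/109 - 252 = -27501/109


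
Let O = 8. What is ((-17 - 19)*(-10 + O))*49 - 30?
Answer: 3498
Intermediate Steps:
((-17 - 19)*(-10 + O))*49 - 30 = ((-17 - 19)*(-10 + 8))*49 - 30 = -36*(-2)*49 - 30 = 72*49 - 30 = 3528 - 30 = 3498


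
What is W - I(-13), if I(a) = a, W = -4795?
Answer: -4782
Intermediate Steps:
W - I(-13) = -4795 - 1*(-13) = -4795 + 13 = -4782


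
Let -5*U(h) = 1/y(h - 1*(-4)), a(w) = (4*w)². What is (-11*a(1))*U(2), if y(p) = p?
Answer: 88/15 ≈ 5.8667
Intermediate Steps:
a(w) = 16*w²
U(h) = -1/(5*(4 + h)) (U(h) = -1/(5*(h - 1*(-4))) = -1/(5*(h + 4)) = -1/(5*(4 + h)))
(-11*a(1))*U(2) = (-176*1²)*(-1/(20 + 5*2)) = (-176)*(-1/(20 + 10)) = (-11*16)*(-1/30) = -(-176)/30 = -176*(-1/30) = 88/15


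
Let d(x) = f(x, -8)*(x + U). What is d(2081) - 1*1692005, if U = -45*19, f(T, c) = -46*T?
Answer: -119052081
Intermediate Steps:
U = -855
d(x) = -46*x*(-855 + x) (d(x) = (-46*x)*(x - 855) = (-46*x)*(-855 + x) = -46*x*(-855 + x))
d(2081) - 1*1692005 = 46*2081*(855 - 1*2081) - 1*1692005 = 46*2081*(855 - 2081) - 1692005 = 46*2081*(-1226) - 1692005 = -117360076 - 1692005 = -119052081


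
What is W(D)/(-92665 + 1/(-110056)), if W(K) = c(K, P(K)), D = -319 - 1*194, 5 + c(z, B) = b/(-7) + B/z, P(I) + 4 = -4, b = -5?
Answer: 1687598704/36622236214431 ≈ 4.6081e-5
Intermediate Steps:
P(I) = -8 (P(I) = -4 - 4 = -8)
c(z, B) = -30/7 + B/z (c(z, B) = -5 + (-5/(-7) + B/z) = -5 + (-5*(-1/7) + B/z) = -5 + (5/7 + B/z) = -30/7 + B/z)
D = -513 (D = -319 - 194 = -513)
W(K) = -30/7 - 8/K
W(D)/(-92665 + 1/(-110056)) = (-30/7 - 8/(-513))/(-92665 + 1/(-110056)) = (-30/7 - 8*(-1/513))/(-92665 - 1/110056) = (-30/7 + 8/513)/(-10198339241/110056) = -15334/3591*(-110056/10198339241) = 1687598704/36622236214431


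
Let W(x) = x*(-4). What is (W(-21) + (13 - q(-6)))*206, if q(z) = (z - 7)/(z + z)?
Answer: 118553/6 ≈ 19759.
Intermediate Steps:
q(z) = (-7 + z)/(2*z) (q(z) = (-7 + z)/((2*z)) = (-7 + z)*(1/(2*z)) = (-7 + z)/(2*z))
W(x) = -4*x
(W(-21) + (13 - q(-6)))*206 = (-4*(-21) + (13 - (-7 - 6)/(2*(-6))))*206 = (84 + (13 - (-1)*(-13)/(2*6)))*206 = (84 + (13 - 1*13/12))*206 = (84 + (13 - 13/12))*206 = (84 + 143/12)*206 = (1151/12)*206 = 118553/6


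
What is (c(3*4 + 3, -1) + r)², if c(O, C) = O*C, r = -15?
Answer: 900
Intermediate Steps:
c(O, C) = C*O
(c(3*4 + 3, -1) + r)² = (-(3*4 + 3) - 15)² = (-(12 + 3) - 15)² = (-1*15 - 15)² = (-15 - 15)² = (-30)² = 900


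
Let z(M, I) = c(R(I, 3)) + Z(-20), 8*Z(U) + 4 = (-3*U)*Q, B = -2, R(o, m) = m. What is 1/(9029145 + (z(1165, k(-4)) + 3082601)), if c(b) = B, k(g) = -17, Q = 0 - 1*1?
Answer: 1/12111736 ≈ 8.2564e-8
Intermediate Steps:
Q = -1 (Q = 0 - 1 = -1)
c(b) = -2
Z(U) = -1/2 + 3*U/8 (Z(U) = -1/2 + (-3*U*(-1))/8 = -1/2 + (3*U)/8 = -1/2 + 3*U/8)
z(M, I) = -10 (z(M, I) = -2 + (-1/2 + (3/8)*(-20)) = -2 + (-1/2 - 15/2) = -2 - 8 = -10)
1/(9029145 + (z(1165, k(-4)) + 3082601)) = 1/(9029145 + (-10 + 3082601)) = 1/(9029145 + 3082591) = 1/12111736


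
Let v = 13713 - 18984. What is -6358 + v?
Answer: -11629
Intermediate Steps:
v = -5271
-6358 + v = -6358 - 5271 = -11629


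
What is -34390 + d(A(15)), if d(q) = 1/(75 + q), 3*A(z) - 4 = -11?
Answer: -7497017/218 ≈ -34390.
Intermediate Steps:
A(z) = -7/3 (A(z) = 4/3 + (⅓)*(-11) = 4/3 - 11/3 = -7/3)
-34390 + d(A(15)) = -34390 + 1/(75 - 7/3) = -34390 + 1/(218/3) = -34390 + 3/218 = -7497017/218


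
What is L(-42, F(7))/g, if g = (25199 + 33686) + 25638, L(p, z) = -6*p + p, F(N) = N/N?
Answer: 210/84523 ≈ 0.0024845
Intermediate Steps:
F(N) = 1
L(p, z) = -5*p
g = 84523 (g = 58885 + 25638 = 84523)
L(-42, F(7))/g = -5*(-42)/84523 = 210*(1/84523) = 210/84523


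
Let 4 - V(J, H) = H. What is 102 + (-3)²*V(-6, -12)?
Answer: 246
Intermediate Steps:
V(J, H) = 4 - H
102 + (-3)²*V(-6, -12) = 102 + (-3)²*(4 - 1*(-12)) = 102 + 9*(4 + 12) = 102 + 9*16 = 102 + 144 = 246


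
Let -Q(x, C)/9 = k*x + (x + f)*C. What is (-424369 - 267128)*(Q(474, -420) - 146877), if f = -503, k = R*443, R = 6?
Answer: 8018270750925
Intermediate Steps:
k = 2658 (k = 6*443 = 2658)
Q(x, C) = -23922*x - 9*C*(-503 + x) (Q(x, C) = -9*(2658*x + (x - 503)*C) = -9*(2658*x + (-503 + x)*C) = -9*(2658*x + C*(-503 + x)) = -23922*x - 9*C*(-503 + x))
(-424369 - 267128)*(Q(474, -420) - 146877) = (-424369 - 267128)*((-23922*474 + 4527*(-420) - 9*(-420)*474) - 146877) = -691497*((-11339028 - 1901340 + 1791720) - 146877) = -691497*(-11448648 - 146877) = -691497*(-11595525) = 8018270750925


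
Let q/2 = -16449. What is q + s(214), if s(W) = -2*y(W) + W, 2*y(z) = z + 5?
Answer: -32903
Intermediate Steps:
q = -32898 (q = 2*(-16449) = -32898)
y(z) = 5/2 + z/2 (y(z) = (z + 5)/2 = (5 + z)/2 = 5/2 + z/2)
s(W) = -5 (s(W) = -2*(5/2 + W/2) + W = (-5 - W) + W = -5)
q + s(214) = -32898 - 5 = -32903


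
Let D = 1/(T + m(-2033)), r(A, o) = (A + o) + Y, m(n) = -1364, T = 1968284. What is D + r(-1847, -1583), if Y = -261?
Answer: -7259901719/1966920 ≈ -3691.0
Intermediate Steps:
r(A, o) = -261 + A + o (r(A, o) = (A + o) - 261 = -261 + A + o)
D = 1/1966920 (D = 1/(1968284 - 1364) = 1/1966920 ≈ 5.0841e-7)
D + r(-1847, -1583) = 1/1966920 + (-261 - 1847 - 1583) = 1/1966920 - 3691 = -7259901719/1966920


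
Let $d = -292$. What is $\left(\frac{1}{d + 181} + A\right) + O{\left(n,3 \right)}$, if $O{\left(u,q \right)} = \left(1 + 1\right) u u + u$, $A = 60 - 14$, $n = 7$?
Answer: $\frac{16760}{111} \approx 150.99$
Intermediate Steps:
$A = 46$ ($A = 60 - 14 = 46$)
$O{\left(u,q \right)} = u + 2 u^{2}$ ($O{\left(u,q \right)} = 2 u u + u = 2 u^{2} + u = u + 2 u^{2}$)
$\left(\frac{1}{d + 181} + A\right) + O{\left(n,3 \right)} = \left(\frac{1}{-292 + 181} + 46\right) + 7 \left(1 + 2 \cdot 7\right) = \left(\frac{1}{-111} + 46\right) + 7 \left(1 + 14\right) = \left(- \frac{1}{111} + 46\right) + 7 \cdot 15 = \frac{5105}{111} + 105 = \frac{16760}{111}$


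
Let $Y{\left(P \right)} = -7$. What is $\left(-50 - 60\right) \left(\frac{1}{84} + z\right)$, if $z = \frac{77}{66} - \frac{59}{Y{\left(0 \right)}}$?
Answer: $- \frac{14795}{14} \approx -1056.8$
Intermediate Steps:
$z = \frac{403}{42}$ ($z = \frac{77}{66} - \frac{59}{-7} = 77 \cdot \frac{1}{66} - - \frac{59}{7} = \frac{7}{6} + \frac{59}{7} = \frac{403}{42} \approx 9.5952$)
$\left(-50 - 60\right) \left(\frac{1}{84} + z\right) = \left(-50 - 60\right) \left(\frac{1}{84} + \frac{403}{42}\right) = \left(-110\right) \frac{269}{28} = - \frac{14795}{14}$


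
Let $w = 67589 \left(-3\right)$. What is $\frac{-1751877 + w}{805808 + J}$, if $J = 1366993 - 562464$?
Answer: $- \frac{651548}{536779} \approx -1.2138$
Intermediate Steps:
$J = 804529$ ($J = 1366993 - 562464 = 804529$)
$w = -202767$
$\frac{-1751877 + w}{805808 + J} = \frac{-1751877 - 202767}{805808 + 804529} = - \frac{1954644}{1610337} = \left(-1954644\right) \frac{1}{1610337} = - \frac{651548}{536779}$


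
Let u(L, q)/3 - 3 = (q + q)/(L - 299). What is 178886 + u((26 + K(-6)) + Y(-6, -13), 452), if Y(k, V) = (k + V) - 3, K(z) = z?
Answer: 53844683/301 ≈ 1.7889e+5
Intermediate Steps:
Y(k, V) = -3 + V + k (Y(k, V) = (V + k) - 3 = -3 + V + k)
u(L, q) = 9 + 6*q/(-299 + L) (u(L, q) = 9 + 3*((q + q)/(L - 299)) = 9 + 3*((2*q)/(-299 + L)) = 9 + 3*(2*q/(-299 + L)) = 9 + 6*q/(-299 + L))
178886 + u((26 + K(-6)) + Y(-6, -13), 452) = 178886 + 3*(-897 + 2*452 + 3*((26 - 6) + (-3 - 13 - 6)))/(-299 + ((26 - 6) + (-3 - 13 - 6))) = 178886 + 3*(-897 + 904 + 3*(20 - 22))/(-299 + (20 - 22)) = 178886 + 3*(-897 + 904 + 3*(-2))/(-299 - 2) = 178886 + 3*(-897 + 904 - 6)/(-301) = 178886 + 3*(-1/301)*1 = 178886 - 3/301 = 53844683/301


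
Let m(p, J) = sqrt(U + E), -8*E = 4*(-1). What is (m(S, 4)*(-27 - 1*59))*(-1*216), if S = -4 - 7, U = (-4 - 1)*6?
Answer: 9288*I*sqrt(118) ≈ 1.0089e+5*I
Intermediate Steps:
U = -30 (U = -5*6 = -30)
S = -11
E = 1/2 (E = -(-1)/2 = -1/8*(-4) = 1/2 ≈ 0.50000)
m(p, J) = I*sqrt(118)/2 (m(p, J) = sqrt(-30 + 1/2) = sqrt(-59/2) = I*sqrt(118)/2)
(m(S, 4)*(-27 - 1*59))*(-1*216) = ((I*sqrt(118)/2)*(-27 - 1*59))*(-1*216) = ((I*sqrt(118)/2)*(-27 - 59))*(-216) = ((I*sqrt(118)/2)*(-86))*(-216) = -43*I*sqrt(118)*(-216) = 9288*I*sqrt(118)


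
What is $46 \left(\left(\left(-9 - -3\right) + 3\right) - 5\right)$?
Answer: $-368$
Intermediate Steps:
$46 \left(\left(\left(-9 - -3\right) + 3\right) - 5\right) = 46 \left(\left(\left(-9 + 3\right) + 3\right) - 5\right) = 46 \left(\left(-6 + 3\right) - 5\right) = 46 \left(-3 - 5\right) = 46 \left(-8\right) = -368$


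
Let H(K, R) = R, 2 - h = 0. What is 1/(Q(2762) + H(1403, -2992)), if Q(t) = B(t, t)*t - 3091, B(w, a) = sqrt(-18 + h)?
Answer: -6083/159061193 - 11048*I/159061193 ≈ -3.8243e-5 - 6.9458e-5*I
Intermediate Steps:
h = 2 (h = 2 - 1*0 = 2 + 0 = 2)
B(w, a) = 4*I (B(w, a) = sqrt(-18 + 2) = sqrt(-16) = 4*I)
Q(t) = -3091 + 4*I*t (Q(t) = (4*I)*t - 3091 = 4*I*t - 3091 = -3091 + 4*I*t)
1/(Q(2762) + H(1403, -2992)) = 1/((-3091 + 4*I*2762) - 2992) = 1/((-3091 + 11048*I) - 2992) = 1/(-6083 + 11048*I) = (-6083 - 11048*I)/159061193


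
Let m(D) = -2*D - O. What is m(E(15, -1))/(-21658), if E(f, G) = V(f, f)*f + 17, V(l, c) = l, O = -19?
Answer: 465/21658 ≈ 0.021470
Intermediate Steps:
E(f, G) = 17 + f**2 (E(f, G) = f*f + 17 = f**2 + 17 = 17 + f**2)
m(D) = 19 - 2*D (m(D) = -2*D - 1*(-19) = -2*D + 19 = 19 - 2*D)
m(E(15, -1))/(-21658) = (19 - 2*(17 + 15**2))/(-21658) = (19 - 2*(17 + 225))*(-1/21658) = (19 - 2*242)*(-1/21658) = (19 - 484)*(-1/21658) = -465*(-1/21658) = 465/21658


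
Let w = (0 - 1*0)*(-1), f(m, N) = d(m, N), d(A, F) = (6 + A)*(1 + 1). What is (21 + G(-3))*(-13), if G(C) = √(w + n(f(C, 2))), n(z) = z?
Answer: -273 - 13*√6 ≈ -304.84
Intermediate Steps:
d(A, F) = 12 + 2*A (d(A, F) = (6 + A)*2 = 12 + 2*A)
f(m, N) = 12 + 2*m
w = 0 (w = (0 + 0)*(-1) = 0*(-1) = 0)
G(C) = √(12 + 2*C) (G(C) = √(0 + (12 + 2*C)) = √(12 + 2*C))
(21 + G(-3))*(-13) = (21 + √(12 + 2*(-3)))*(-13) = (21 + √(12 - 6))*(-13) = (21 + √6)*(-13) = -273 - 13*√6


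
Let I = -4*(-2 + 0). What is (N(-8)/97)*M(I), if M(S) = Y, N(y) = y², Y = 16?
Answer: 1024/97 ≈ 10.557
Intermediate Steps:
I = 8 (I = -4*(-2) = 8)
M(S) = 16
(N(-8)/97)*M(I) = ((-8)²/97)*16 = (64*(1/97))*16 = (64/97)*16 = 1024/97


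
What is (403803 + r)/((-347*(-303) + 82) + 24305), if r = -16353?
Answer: 3075/1028 ≈ 2.9912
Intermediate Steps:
(403803 + r)/((-347*(-303) + 82) + 24305) = (403803 - 16353)/((-347*(-303) + 82) + 24305) = 387450/((105141 + 82) + 24305) = 387450/(105223 + 24305) = 387450/129528 = 387450*(1/129528) = 3075/1028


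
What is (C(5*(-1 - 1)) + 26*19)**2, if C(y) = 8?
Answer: 252004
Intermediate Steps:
(C(5*(-1 - 1)) + 26*19)**2 = (8 + 26*19)**2 = (8 + 494)**2 = 502**2 = 252004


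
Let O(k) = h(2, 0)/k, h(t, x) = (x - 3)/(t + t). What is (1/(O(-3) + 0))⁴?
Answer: 256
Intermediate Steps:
h(t, x) = (-3 + x)/(2*t) (h(t, x) = (-3 + x)/((2*t)) = (-3 + x)*(1/(2*t)) = (-3 + x)/(2*t))
O(k) = -3/(4*k) (O(k) = ((½)*(-3 + 0)/2)/k = ((½)*(½)*(-3))/k = -3/(4*k))
(1/(O(-3) + 0))⁴ = (1/(-¾/(-3) + 0))⁴ = (1/(-¾*(-⅓) + 0))⁴ = (1/(¼ + 0))⁴ = (1/(¼))⁴ = 4⁴ = 256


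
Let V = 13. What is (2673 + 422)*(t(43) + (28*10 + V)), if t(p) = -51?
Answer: 748990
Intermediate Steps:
(2673 + 422)*(t(43) + (28*10 + V)) = (2673 + 422)*(-51 + (28*10 + 13)) = 3095*(-51 + (280 + 13)) = 3095*(-51 + 293) = 3095*242 = 748990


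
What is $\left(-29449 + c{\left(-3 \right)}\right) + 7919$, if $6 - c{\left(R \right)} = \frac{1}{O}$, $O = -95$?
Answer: $- \frac{2044779}{95} \approx -21524.0$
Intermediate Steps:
$c{\left(R \right)} = \frac{571}{95}$ ($c{\left(R \right)} = 6 - \frac{1}{-95} = 6 - - \frac{1}{95} = 6 + \frac{1}{95} = \frac{571}{95}$)
$\left(-29449 + c{\left(-3 \right)}\right) + 7919 = \left(-29449 + \frac{571}{95}\right) + 7919 = - \frac{2797084}{95} + 7919 = - \frac{2044779}{95}$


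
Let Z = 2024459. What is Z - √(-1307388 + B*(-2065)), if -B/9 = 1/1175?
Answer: 2024459 - I*√72199628805/235 ≈ 2.0245e+6 - 1143.4*I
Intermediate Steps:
B = -9/1175 ≈ -0.0076596
Z - √(-1307388 + B*(-2065)) = 2024459 - √(-1307388 - 9/1175*(-2065)) = 2024459 - √(-1307388 + 3717/235) = 2024459 - √(-307232463/235) = 2024459 - I*√72199628805/235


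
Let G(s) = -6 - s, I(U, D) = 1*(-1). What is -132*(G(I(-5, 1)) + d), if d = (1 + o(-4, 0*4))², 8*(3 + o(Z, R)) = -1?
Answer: 1023/16 ≈ 63.938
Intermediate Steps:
o(Z, R) = -25/8 (o(Z, R) = -3 + (⅛)*(-1) = -3 - ⅛ = -25/8)
I(U, D) = -1
d = 289/64 (d = (1 - 25/8)² = (-17/8)² = 289/64 ≈ 4.5156)
-132*(G(I(-5, 1)) + d) = -132*((-6 - 1*(-1)) + 289/64) = -132*((-6 + 1) + 289/64) = -132*(-5 + 289/64) = -132*(-31/64) = 1023/16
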